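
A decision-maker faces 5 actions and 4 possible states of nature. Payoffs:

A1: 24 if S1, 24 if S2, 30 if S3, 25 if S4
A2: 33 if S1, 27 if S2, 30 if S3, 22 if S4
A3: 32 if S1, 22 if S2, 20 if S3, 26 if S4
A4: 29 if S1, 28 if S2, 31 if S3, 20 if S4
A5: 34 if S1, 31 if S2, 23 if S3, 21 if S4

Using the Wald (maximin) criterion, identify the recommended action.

A1

Row minima: A1=24, A2=22, A3=20, A4=20, A5=21
Best worst-case = 24 → A1.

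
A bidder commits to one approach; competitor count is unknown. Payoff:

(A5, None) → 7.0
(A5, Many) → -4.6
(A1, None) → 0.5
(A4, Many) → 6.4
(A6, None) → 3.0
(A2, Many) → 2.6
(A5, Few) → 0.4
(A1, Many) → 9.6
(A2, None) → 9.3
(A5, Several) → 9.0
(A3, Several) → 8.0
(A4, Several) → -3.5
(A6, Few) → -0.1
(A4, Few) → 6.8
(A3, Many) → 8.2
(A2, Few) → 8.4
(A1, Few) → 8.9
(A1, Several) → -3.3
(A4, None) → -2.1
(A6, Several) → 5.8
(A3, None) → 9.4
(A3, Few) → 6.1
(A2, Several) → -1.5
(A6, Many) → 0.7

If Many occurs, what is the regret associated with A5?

14.2

Best payoff under Many is 9.6.
Regret = 9.6 − (-4.6) = 14.2.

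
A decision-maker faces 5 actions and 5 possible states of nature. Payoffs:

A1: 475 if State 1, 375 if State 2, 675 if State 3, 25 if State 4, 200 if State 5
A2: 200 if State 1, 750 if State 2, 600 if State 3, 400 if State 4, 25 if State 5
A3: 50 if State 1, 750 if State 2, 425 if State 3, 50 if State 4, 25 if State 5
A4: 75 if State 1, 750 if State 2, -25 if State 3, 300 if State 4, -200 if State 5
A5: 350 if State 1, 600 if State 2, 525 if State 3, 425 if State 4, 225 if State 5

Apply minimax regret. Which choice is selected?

A5

Column bests: State 1=475, State 2=750, State 3=675, State 4=425, State 5=225.
A1 regrets: 0, 375, 0, 400, 25 → max 400
A2 regrets: 275, 0, 75, 25, 200 → max 275
A3 regrets: 425, 0, 250, 375, 200 → max 425
A4 regrets: 400, 0, 700, 125, 425 → max 700
A5 regrets: 125, 150, 150, 0, 0 → max 150
Smallest max regret = 150 → A5.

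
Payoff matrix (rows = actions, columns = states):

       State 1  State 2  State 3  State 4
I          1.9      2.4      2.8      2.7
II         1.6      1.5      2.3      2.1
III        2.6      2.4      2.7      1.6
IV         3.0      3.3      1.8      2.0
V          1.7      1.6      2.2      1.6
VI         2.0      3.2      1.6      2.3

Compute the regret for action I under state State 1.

Best payoff under State 1 is 3.0.
Regret = 3.0 − 1.9 = 1.1.

1.1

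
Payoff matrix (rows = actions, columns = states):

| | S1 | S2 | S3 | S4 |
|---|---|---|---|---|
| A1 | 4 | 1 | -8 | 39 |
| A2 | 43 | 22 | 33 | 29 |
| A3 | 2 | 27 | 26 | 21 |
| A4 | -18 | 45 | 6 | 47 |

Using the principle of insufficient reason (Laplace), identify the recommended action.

A2

Row averages: A1=9, A2=31.75, A3=19, A4=20
Highest average = 31.75 → A2.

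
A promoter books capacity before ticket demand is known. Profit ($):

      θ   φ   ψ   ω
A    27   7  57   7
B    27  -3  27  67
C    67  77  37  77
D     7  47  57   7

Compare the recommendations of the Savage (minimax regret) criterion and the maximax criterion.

Column bests: θ=67, φ=77, ψ=57, ω=77.
A regrets: 40, 70, 0, 70 → max 70
B regrets: 40, 80, 30, 10 → max 80
C regrets: 0, 0, 20, 0 → max 20
D regrets: 60, 30, 0, 70 → max 70
Smallest max regret = 20 → C.
Row maxima: A=57, B=67, C=77, D=57
Best best-case = 77 → C.

minimax regret → C; maximax → C (agree)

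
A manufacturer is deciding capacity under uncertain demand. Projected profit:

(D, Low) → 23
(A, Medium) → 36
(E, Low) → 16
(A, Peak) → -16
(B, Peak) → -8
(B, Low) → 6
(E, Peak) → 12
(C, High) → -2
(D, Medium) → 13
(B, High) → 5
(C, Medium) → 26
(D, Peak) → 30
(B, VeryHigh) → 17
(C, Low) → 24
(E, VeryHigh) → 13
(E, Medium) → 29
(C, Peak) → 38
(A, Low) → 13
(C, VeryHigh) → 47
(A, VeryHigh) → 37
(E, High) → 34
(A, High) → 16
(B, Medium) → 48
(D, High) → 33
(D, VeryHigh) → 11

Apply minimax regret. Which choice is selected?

Column bests: Low=24, Medium=48, High=34, VeryHigh=47, Peak=38.
A regrets: 11, 12, 18, 10, 54 → max 54
B regrets: 18, 0, 29, 30, 46 → max 46
C regrets: 0, 22, 36, 0, 0 → max 36
D regrets: 1, 35, 1, 36, 8 → max 36
E regrets: 8, 19, 0, 34, 26 → max 34
Smallest max regret = 34 → E.

E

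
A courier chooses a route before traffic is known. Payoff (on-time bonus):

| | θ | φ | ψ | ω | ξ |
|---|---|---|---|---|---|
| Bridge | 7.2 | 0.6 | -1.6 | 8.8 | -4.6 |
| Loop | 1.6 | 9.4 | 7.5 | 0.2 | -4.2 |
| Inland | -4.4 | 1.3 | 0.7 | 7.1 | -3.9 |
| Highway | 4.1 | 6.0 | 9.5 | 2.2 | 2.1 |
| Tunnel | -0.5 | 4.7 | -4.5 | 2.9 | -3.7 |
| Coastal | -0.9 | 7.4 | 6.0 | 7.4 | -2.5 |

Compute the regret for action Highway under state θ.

3.1

Best payoff under θ is 7.2.
Regret = 7.2 − 4.1 = 3.1.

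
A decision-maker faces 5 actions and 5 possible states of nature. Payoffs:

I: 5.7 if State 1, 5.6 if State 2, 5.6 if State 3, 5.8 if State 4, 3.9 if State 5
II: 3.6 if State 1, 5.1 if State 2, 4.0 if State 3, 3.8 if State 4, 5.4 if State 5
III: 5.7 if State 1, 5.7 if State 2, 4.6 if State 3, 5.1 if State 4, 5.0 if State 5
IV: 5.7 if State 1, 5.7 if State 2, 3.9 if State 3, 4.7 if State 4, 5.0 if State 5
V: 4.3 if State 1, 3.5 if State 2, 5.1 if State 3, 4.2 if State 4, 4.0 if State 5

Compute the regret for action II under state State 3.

Best payoff under State 3 is 5.6.
Regret = 5.6 − 4.0 = 1.6.

1.6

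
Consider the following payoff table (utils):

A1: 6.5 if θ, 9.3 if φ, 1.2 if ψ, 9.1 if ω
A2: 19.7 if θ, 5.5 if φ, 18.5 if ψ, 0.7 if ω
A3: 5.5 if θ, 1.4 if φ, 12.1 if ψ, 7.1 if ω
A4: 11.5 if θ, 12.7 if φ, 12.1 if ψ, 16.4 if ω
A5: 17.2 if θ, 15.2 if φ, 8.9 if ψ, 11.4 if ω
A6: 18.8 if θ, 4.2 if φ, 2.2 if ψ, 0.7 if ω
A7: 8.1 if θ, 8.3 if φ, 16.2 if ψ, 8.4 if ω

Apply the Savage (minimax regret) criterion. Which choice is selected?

Column bests: θ=19.7, φ=15.2, ψ=18.5, ω=16.4.
A1 regrets: 13.2, 5.9, 17.3, 7.3 → max 17.3
A2 regrets: 0.0, 9.7, 0.0, 15.7 → max 15.7
A3 regrets: 14.2, 13.8, 6.4, 9.3 → max 14.2
A4 regrets: 8.2, 2.5, 6.4, 0.0 → max 8.2
A5 regrets: 2.5, 0.0, 9.6, 5.0 → max 9.6
A6 regrets: 0.9, 11.0, 16.3, 15.7 → max 16.3
A7 regrets: 11.6, 6.9, 2.3, 8.0 → max 11.6
Smallest max regret = 8.2 → A4.

A4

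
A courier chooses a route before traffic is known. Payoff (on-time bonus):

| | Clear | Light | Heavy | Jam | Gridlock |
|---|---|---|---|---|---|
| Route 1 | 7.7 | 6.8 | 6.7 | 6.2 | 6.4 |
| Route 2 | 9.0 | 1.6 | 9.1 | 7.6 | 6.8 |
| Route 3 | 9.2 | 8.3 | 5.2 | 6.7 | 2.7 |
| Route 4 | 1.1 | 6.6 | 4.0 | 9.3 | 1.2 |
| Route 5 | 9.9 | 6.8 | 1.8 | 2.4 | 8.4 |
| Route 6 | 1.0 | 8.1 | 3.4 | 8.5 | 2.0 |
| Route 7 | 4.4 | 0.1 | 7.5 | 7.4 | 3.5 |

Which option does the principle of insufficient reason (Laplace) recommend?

Route 2

Row averages: Route 1=6.76, Route 2=6.82, Route 3=6.42, Route 4=4.44, Route 5=5.86, Route 6=4.6, Route 7=4.58
Highest average = 6.82 → Route 2.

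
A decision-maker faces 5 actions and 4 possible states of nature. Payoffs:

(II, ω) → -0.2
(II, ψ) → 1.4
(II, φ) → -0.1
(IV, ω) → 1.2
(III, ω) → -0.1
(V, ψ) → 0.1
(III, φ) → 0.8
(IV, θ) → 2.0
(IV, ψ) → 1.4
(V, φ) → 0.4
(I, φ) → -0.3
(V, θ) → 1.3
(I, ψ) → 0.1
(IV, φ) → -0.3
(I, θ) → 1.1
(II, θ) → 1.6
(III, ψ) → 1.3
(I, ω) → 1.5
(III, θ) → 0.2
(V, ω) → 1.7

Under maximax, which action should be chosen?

Row maxima: I=1.5, II=1.6, III=1.3, IV=2.0, V=1.7
Best best-case = 2.0 → IV.

IV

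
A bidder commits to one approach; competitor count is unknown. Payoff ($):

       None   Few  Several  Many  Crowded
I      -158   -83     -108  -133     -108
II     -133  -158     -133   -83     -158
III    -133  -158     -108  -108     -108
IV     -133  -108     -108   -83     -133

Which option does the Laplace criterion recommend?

IV

Row averages: I=-118, II=-133, III=-123, IV=-113
Highest average = -113 → IV.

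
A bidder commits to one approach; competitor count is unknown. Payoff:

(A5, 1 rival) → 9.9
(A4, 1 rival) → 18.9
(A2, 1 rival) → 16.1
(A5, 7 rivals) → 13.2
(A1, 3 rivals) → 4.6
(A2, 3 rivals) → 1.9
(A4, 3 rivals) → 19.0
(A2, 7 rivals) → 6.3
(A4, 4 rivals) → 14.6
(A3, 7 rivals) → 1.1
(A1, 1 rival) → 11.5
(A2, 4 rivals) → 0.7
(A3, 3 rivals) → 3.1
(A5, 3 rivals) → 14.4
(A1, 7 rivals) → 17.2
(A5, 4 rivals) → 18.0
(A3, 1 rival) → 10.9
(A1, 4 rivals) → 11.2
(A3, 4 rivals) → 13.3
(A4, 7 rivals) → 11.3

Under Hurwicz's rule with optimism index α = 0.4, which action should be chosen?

A1: 0.4·17.2 + 0.6·4.6 = 9.64
A2: 0.4·16.1 + 0.6·0.7 = 6.86
A3: 0.4·13.3 + 0.6·1.1 = 5.98
A4: 0.4·19.0 + 0.6·11.3 = 14.38
A5: 0.4·18.0 + 0.6·9.9 = 13.14
Highest Hurwicz score = 14.38 → A4.

A4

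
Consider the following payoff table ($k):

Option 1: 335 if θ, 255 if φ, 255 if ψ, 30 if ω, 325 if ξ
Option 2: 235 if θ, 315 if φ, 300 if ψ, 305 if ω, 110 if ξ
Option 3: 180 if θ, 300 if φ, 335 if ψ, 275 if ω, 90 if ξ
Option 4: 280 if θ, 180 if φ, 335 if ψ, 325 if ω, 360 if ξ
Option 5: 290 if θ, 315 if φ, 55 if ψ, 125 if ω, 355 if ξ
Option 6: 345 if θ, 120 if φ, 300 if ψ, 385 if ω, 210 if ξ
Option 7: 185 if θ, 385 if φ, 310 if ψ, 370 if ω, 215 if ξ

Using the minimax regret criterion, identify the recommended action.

Column bests: θ=345, φ=385, ψ=335, ω=385, ξ=360.
Option 1 regrets: 10, 130, 80, 355, 35 → max 355
Option 2 regrets: 110, 70, 35, 80, 250 → max 250
Option 3 regrets: 165, 85, 0, 110, 270 → max 270
Option 4 regrets: 65, 205, 0, 60, 0 → max 205
Option 5 regrets: 55, 70, 280, 260, 5 → max 280
Option 6 regrets: 0, 265, 35, 0, 150 → max 265
Option 7 regrets: 160, 0, 25, 15, 145 → max 160
Smallest max regret = 160 → Option 7.

Option 7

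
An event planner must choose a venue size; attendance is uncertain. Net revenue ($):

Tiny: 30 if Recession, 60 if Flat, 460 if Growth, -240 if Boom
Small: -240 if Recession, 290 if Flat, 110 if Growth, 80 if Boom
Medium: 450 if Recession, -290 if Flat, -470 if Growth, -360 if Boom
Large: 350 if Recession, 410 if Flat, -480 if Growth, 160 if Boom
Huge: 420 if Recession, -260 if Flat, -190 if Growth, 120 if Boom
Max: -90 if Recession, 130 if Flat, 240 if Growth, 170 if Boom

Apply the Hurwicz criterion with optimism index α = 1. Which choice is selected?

Tiny

Tiny: 1·460 + 0·(-240) = 460
Small: 1·290 + 0·(-240) = 290
Medium: 1·450 + 0·(-470) = 450
Large: 1·410 + 0·(-480) = 410
Huge: 1·420 + 0·(-260) = 420
Max: 1·240 + 0·(-90) = 240
Highest Hurwicz score = 460 → Tiny.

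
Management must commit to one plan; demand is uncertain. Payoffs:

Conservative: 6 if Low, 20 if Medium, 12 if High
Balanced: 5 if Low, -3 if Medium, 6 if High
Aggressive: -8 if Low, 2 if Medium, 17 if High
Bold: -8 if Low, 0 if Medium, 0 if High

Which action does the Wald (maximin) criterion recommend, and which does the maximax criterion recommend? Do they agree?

Row minima: Conservative=6, Balanced=-3, Aggressive=-8, Bold=-8
Best worst-case = 6 → Conservative.
Row maxima: Conservative=20, Balanced=6, Aggressive=17, Bold=0
Best best-case = 20 → Conservative.

maximin → Conservative; maximax → Conservative (agree)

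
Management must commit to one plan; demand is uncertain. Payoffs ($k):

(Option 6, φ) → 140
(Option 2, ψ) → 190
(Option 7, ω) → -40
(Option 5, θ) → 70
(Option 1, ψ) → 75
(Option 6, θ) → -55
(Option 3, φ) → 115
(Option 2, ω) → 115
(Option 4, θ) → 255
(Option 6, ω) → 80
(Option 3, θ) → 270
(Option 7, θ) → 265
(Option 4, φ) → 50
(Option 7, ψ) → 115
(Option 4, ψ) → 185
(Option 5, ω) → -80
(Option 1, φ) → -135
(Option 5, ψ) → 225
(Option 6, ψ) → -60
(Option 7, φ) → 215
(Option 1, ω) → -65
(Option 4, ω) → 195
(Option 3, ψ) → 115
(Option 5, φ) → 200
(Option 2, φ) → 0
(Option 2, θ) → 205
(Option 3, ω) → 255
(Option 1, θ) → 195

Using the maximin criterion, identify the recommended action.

Row minima: Option 1=-135, Option 2=0, Option 3=115, Option 4=50, Option 5=-80, Option 6=-60, Option 7=-40
Best worst-case = 115 → Option 3.

Option 3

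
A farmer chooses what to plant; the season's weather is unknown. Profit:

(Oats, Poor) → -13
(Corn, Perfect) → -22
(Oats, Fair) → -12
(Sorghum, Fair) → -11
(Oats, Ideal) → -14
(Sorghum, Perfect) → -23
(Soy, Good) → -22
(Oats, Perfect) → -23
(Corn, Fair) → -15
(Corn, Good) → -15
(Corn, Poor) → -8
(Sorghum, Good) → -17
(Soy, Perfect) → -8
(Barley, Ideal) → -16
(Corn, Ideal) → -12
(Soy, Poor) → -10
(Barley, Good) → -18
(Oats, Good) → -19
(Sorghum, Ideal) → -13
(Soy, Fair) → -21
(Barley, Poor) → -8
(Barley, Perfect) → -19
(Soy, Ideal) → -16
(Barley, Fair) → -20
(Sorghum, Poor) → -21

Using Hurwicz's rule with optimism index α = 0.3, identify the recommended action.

Barley

Barley: 0.3·(-8) + 0.7·(-20) = -16.4
Corn: 0.3·(-8) + 0.7·(-22) = -17.8
Soy: 0.3·(-8) + 0.7·(-22) = -17.8
Oats: 0.3·(-12) + 0.7·(-23) = -19.7
Sorghum: 0.3·(-11) + 0.7·(-23) = -19.4
Highest Hurwicz score = -16.4 → Barley.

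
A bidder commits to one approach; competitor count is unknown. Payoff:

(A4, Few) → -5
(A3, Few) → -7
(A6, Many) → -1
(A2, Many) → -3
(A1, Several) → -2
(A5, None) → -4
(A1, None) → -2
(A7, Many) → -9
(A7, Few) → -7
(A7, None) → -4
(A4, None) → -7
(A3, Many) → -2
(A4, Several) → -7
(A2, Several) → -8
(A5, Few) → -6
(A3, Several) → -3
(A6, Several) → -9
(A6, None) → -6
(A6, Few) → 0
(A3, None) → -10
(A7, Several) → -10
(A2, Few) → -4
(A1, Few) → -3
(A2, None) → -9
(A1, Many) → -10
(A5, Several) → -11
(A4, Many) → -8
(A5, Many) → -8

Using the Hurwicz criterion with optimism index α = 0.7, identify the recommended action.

A6

A1: 0.7·(-2) + 0.3·(-10) = -4.4
A2: 0.7·(-3) + 0.3·(-9) = -4.8
A3: 0.7·(-2) + 0.3·(-10) = -4.4
A4: 0.7·(-5) + 0.3·(-8) = -5.9
A5: 0.7·(-4) + 0.3·(-11) = -6.1
A6: 0.7·0 + 0.3·(-9) = -2.7
A7: 0.7·(-4) + 0.3·(-10) = -5.8
Highest Hurwicz score = -2.7 → A6.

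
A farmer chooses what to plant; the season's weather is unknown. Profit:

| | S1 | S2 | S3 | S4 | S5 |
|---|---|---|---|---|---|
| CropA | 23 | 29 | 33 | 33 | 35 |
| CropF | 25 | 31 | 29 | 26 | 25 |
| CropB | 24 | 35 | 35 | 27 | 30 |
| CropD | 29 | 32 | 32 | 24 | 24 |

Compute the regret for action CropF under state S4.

7

Best payoff under S4 is 33.
Regret = 33 − 26 = 7.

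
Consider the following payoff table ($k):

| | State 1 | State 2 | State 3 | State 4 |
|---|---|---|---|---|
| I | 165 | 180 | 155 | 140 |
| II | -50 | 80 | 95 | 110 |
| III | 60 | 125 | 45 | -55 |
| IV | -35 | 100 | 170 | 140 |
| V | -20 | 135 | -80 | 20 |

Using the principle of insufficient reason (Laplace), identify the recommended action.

I

Row averages: I=160, II=58.75, III=43.75, IV=93.75, V=13.75
Highest average = 160 → I.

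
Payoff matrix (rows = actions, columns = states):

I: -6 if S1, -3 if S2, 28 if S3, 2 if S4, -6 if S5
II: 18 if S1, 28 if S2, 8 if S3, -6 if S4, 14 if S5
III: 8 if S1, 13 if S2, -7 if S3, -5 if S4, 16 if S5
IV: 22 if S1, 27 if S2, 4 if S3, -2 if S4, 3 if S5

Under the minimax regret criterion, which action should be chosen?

Column bests: S1=22, S2=28, S3=28, S4=2, S5=16.
I regrets: 28, 31, 0, 0, 22 → max 31
II regrets: 4, 0, 20, 8, 2 → max 20
III regrets: 14, 15, 35, 7, 0 → max 35
IV regrets: 0, 1, 24, 4, 13 → max 24
Smallest max regret = 20 → II.

II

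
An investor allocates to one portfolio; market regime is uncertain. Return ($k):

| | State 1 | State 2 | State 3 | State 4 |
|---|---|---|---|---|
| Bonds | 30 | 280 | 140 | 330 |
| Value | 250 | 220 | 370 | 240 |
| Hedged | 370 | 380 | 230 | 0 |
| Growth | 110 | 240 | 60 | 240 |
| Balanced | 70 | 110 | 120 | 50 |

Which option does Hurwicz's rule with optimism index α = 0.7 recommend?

Value

Bonds: 0.7·330 + 0.3·30 = 240
Value: 0.7·370 + 0.3·220 = 325
Hedged: 0.7·380 + 0.3·0 = 266
Growth: 0.7·240 + 0.3·60 = 186
Balanced: 0.7·120 + 0.3·50 = 99
Highest Hurwicz score = 325 → Value.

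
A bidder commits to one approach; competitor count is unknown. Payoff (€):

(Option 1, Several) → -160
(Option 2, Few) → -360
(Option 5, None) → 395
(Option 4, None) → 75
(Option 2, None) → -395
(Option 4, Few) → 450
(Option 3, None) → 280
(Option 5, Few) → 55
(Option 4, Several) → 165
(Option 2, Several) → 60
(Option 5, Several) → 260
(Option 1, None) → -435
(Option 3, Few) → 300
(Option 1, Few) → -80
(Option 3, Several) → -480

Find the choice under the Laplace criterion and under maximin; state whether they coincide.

Row averages: Option 1=-225, Option 2=-695/3, Option 3=100/3, Option 4=230, Option 5=710/3
Highest average = 710/3 → Option 5.
Row minima: Option 1=-435, Option 2=-395, Option 3=-480, Option 4=75, Option 5=55
Best worst-case = 75 → Option 4.

laplace → Option 5; maximin → Option 4 (disagree)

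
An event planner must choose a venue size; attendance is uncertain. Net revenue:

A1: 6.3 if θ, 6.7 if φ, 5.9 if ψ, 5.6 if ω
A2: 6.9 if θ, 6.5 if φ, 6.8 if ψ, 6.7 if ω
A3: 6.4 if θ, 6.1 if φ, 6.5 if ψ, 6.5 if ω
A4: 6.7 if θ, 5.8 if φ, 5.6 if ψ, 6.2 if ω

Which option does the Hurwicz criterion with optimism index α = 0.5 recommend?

A1: 0.5·6.7 + 0.5·5.6 = 6.15
A2: 0.5·6.9 + 0.5·6.5 = 6.7
A3: 0.5·6.5 + 0.5·6.1 = 6.3
A4: 0.5·6.7 + 0.5·5.6 = 6.15
Highest Hurwicz score = 6.7 → A2.

A2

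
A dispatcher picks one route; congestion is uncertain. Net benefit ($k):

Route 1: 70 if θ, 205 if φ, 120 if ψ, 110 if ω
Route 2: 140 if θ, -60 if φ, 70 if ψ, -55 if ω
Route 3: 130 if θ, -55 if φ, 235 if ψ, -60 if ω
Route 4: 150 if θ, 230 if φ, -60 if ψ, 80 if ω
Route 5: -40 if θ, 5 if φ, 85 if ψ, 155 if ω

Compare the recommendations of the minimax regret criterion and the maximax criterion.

Column bests: θ=150, φ=230, ψ=235, ω=155.
Route 1 regrets: 80, 25, 115, 45 → max 115
Route 2 regrets: 10, 290, 165, 210 → max 290
Route 3 regrets: 20, 285, 0, 215 → max 285
Route 4 regrets: 0, 0, 295, 75 → max 295
Route 5 regrets: 190, 225, 150, 0 → max 225
Smallest max regret = 115 → Route 1.
Row maxima: Route 1=205, Route 2=140, Route 3=235, Route 4=230, Route 5=155
Best best-case = 235 → Route 3.

minimax regret → Route 1; maximax → Route 3 (disagree)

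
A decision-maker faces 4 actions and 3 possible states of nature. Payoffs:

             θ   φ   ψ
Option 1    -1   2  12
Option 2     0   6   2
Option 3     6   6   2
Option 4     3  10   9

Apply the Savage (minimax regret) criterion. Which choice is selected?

Column bests: θ=6, φ=10, ψ=12.
Option 1 regrets: 7, 8, 0 → max 8
Option 2 regrets: 6, 4, 10 → max 10
Option 3 regrets: 0, 4, 10 → max 10
Option 4 regrets: 3, 0, 3 → max 3
Smallest max regret = 3 → Option 4.

Option 4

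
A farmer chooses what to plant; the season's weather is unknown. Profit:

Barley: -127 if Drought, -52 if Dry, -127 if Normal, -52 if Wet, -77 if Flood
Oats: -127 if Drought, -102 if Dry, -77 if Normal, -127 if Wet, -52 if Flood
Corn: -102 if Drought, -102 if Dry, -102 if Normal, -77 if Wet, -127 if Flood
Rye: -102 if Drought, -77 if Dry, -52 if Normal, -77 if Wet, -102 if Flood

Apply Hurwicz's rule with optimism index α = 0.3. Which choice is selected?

Barley: 0.3·(-52) + 0.7·(-127) = -104.5
Oats: 0.3·(-52) + 0.7·(-127) = -104.5
Corn: 0.3·(-77) + 0.7·(-127) = -112
Rye: 0.3·(-52) + 0.7·(-102) = -87
Highest Hurwicz score = -87 → Rye.

Rye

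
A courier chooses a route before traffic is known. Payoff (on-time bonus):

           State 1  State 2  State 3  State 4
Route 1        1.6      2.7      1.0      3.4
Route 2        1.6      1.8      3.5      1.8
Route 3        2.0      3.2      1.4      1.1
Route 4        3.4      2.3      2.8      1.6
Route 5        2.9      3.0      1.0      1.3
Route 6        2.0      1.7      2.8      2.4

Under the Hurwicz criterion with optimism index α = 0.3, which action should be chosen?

Route 1: 0.3·3.4 + 0.7·1.0 = 1.72
Route 2: 0.3·3.5 + 0.7·1.6 = 2.17
Route 3: 0.3·3.2 + 0.7·1.1 = 1.73
Route 4: 0.3·3.4 + 0.7·1.6 = 2.14
Route 5: 0.3·3.0 + 0.7·1.0 = 1.6
Route 6: 0.3·2.8 + 0.7·1.7 = 2.03
Highest Hurwicz score = 2.17 → Route 2.

Route 2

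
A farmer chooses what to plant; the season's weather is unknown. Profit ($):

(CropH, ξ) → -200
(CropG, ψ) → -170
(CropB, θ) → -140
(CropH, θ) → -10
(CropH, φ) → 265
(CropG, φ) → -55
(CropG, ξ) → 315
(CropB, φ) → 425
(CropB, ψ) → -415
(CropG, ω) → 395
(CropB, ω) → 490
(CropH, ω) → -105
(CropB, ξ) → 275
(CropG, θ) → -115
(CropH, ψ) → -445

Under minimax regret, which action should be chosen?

CropB

Column bests: θ=-10, φ=425, ψ=-170, ω=490, ξ=315.
CropH regrets: 0, 160, 275, 595, 515 → max 595
CropB regrets: 130, 0, 245, 0, 40 → max 245
CropG regrets: 105, 480, 0, 95, 0 → max 480
Smallest max regret = 245 → CropB.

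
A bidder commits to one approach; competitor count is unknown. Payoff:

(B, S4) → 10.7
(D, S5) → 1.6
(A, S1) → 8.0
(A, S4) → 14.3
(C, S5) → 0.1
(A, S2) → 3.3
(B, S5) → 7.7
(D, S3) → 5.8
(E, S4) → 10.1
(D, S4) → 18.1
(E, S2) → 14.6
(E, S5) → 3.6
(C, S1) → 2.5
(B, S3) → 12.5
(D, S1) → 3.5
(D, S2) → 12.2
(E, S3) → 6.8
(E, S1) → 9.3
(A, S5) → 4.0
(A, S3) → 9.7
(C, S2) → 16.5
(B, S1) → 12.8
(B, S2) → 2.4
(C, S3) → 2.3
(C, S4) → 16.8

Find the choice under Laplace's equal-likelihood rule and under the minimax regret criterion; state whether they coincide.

laplace → B; minimax regret → E (disagree)

Row averages: A=7.86, B=9.22, C=7.64, D=8.24, E=8.88
Highest average = 9.22 → B.
Column bests: S1=12.8, S2=16.5, S3=12.5, S4=18.1, S5=7.7.
A regrets: 4.8, 13.2, 2.8, 3.8, 3.7 → max 13.2
B regrets: 0.0, 14.1, 0.0, 7.4, 0.0 → max 14.1
C regrets: 10.3, 0.0, 10.2, 1.3, 7.6 → max 10.3
D regrets: 9.3, 4.3, 6.7, 0.0, 6.1 → max 9.3
E regrets: 3.5, 1.9, 5.7, 8.0, 4.1 → max 8.0
Smallest max regret = 8.0 → E.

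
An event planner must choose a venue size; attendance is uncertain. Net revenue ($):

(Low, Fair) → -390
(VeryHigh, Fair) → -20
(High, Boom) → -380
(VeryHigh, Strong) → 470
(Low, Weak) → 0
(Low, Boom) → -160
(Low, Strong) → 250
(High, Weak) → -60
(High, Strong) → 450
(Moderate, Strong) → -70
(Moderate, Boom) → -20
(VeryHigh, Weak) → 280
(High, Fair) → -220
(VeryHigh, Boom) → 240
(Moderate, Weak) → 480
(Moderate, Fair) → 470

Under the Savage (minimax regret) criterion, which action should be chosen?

Column bests: Weak=480, Fair=470, Strong=470, Boom=240.
Low regrets: 480, 860, 220, 400 → max 860
Moderate regrets: 0, 0, 540, 260 → max 540
High regrets: 540, 690, 20, 620 → max 690
VeryHigh regrets: 200, 490, 0, 0 → max 490
Smallest max regret = 490 → VeryHigh.

VeryHigh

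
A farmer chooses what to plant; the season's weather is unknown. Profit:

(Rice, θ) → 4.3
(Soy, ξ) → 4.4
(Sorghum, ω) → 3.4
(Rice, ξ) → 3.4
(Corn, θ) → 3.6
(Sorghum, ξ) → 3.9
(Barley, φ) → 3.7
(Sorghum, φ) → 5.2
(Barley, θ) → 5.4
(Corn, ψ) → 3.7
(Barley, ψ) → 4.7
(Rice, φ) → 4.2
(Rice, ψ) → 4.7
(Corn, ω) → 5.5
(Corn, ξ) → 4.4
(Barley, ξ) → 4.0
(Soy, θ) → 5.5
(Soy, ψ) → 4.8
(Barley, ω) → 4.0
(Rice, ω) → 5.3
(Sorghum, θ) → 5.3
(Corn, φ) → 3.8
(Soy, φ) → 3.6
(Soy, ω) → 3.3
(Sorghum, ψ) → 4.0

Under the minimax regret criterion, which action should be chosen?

Rice

Column bests: θ=5.5, φ=5.2, ψ=4.8, ω=5.5, ξ=4.4.
Soy regrets: 0.0, 1.6, 0.0, 2.2, 0.0 → max 2.2
Corn regrets: 1.9, 1.4, 1.1, 0.0, 0.0 → max 1.9
Barley regrets: 0.1, 1.5, 0.1, 1.5, 0.4 → max 1.5
Sorghum regrets: 0.2, 0.0, 0.8, 2.1, 0.5 → max 2.1
Rice regrets: 1.2, 1.0, 0.1, 0.2, 1.0 → max 1.2
Smallest max regret = 1.2 → Rice.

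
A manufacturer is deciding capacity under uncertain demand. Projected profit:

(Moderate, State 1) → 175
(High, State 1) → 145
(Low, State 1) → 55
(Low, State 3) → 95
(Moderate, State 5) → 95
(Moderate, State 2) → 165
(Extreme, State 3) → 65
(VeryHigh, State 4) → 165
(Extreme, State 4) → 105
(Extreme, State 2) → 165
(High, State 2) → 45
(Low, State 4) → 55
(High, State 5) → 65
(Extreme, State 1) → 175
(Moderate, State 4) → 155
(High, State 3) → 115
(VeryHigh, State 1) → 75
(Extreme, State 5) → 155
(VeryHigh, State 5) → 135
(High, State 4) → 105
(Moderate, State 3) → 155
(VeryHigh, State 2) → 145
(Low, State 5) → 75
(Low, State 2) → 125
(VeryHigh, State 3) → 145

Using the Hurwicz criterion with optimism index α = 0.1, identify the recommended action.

Moderate

Low: 0.1·125 + 0.9·55 = 62
Moderate: 0.1·175 + 0.9·95 = 103
High: 0.1·145 + 0.9·45 = 55
VeryHigh: 0.1·165 + 0.9·75 = 84
Extreme: 0.1·175 + 0.9·65 = 76
Highest Hurwicz score = 103 → Moderate.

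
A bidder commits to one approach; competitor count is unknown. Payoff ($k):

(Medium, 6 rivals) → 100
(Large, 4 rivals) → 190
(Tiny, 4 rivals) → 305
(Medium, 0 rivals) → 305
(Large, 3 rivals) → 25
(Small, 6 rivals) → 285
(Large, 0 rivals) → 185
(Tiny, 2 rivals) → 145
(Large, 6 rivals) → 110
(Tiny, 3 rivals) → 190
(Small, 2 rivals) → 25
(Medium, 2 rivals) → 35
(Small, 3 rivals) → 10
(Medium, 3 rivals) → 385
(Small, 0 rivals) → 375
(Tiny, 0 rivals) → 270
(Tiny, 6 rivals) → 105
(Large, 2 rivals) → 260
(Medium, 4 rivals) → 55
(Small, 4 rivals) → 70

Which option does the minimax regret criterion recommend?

Tiny

Column bests: 0 rivals=375, 2 rivals=260, 3 rivals=385, 4 rivals=305, 6 rivals=285.
Tiny regrets: 105, 115, 195, 0, 180 → max 195
Small regrets: 0, 235, 375, 235, 0 → max 375
Medium regrets: 70, 225, 0, 250, 185 → max 250
Large regrets: 190, 0, 360, 115, 175 → max 360
Smallest max regret = 195 → Tiny.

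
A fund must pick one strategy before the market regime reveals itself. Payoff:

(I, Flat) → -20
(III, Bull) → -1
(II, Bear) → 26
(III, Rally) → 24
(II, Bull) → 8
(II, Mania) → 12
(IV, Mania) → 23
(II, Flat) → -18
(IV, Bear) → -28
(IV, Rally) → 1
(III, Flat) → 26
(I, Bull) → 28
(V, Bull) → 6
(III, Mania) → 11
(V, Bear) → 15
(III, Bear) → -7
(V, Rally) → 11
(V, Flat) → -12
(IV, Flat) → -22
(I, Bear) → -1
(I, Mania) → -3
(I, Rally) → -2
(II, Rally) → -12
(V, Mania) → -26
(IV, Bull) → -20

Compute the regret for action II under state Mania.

11

Best payoff under Mania is 23.
Regret = 23 − 12 = 11.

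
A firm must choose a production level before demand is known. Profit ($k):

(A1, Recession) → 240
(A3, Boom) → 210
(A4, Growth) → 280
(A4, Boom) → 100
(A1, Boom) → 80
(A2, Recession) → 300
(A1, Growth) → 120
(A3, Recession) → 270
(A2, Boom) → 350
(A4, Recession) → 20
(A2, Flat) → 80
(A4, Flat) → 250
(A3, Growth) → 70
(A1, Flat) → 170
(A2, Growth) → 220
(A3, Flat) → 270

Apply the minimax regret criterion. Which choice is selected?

Column bests: Recession=300, Flat=270, Growth=280, Boom=350.
A1 regrets: 60, 100, 160, 270 → max 270
A2 regrets: 0, 190, 60, 0 → max 190
A3 regrets: 30, 0, 210, 140 → max 210
A4 regrets: 280, 20, 0, 250 → max 280
Smallest max regret = 190 → A2.

A2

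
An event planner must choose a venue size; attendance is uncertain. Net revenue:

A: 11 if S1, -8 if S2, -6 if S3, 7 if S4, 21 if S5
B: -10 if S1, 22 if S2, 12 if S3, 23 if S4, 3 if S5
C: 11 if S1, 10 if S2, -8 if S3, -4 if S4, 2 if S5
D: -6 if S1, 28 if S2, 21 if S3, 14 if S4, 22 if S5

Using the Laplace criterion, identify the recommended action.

D

Row averages: A=5, B=10, C=2.2, D=15.8
Highest average = 15.8 → D.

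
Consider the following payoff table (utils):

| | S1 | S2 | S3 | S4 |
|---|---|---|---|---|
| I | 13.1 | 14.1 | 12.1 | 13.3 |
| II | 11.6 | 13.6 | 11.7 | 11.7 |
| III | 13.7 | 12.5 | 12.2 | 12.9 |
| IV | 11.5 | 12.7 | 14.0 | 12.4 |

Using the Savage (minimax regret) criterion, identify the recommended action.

III

Column bests: S1=13.7, S2=14.1, S3=14.0, S4=13.3.
I regrets: 0.6, 0.0, 1.9, 0.0 → max 1.9
II regrets: 2.1, 0.5, 2.3, 1.6 → max 2.3
III regrets: 0.0, 1.6, 1.8, 0.4 → max 1.8
IV regrets: 2.2, 1.4, 0.0, 0.9 → max 2.2
Smallest max regret = 1.8 → III.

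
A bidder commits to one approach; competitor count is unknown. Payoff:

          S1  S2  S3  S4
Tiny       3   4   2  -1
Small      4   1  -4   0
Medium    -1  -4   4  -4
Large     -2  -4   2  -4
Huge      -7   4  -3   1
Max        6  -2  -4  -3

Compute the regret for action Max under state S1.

0

Best payoff under S1 is 6.
Regret = 6 − 6 = 0.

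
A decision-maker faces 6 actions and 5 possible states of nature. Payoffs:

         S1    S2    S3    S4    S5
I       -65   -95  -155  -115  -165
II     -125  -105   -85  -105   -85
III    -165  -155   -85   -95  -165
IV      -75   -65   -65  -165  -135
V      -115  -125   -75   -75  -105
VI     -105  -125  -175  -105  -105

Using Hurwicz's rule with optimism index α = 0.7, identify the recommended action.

V

I: 0.7·(-65) + 0.3·(-165) = -95
II: 0.7·(-85) + 0.3·(-125) = -97
III: 0.7·(-85) + 0.3·(-165) = -109
IV: 0.7·(-65) + 0.3·(-165) = -95
V: 0.7·(-75) + 0.3·(-125) = -90
VI: 0.7·(-105) + 0.3·(-175) = -126
Highest Hurwicz score = -90 → V.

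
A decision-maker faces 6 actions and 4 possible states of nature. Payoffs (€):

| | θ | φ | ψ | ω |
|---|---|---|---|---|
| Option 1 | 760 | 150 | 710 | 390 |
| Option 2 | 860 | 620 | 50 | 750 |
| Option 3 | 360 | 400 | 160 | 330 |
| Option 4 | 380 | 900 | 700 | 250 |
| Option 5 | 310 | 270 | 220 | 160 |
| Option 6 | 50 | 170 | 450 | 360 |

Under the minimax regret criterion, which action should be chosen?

Option 4

Column bests: θ=860, φ=900, ψ=710, ω=750.
Option 1 regrets: 100, 750, 0, 360 → max 750
Option 2 regrets: 0, 280, 660, 0 → max 660
Option 3 regrets: 500, 500, 550, 420 → max 550
Option 4 regrets: 480, 0, 10, 500 → max 500
Option 5 regrets: 550, 630, 490, 590 → max 630
Option 6 regrets: 810, 730, 260, 390 → max 810
Smallest max regret = 500 → Option 4.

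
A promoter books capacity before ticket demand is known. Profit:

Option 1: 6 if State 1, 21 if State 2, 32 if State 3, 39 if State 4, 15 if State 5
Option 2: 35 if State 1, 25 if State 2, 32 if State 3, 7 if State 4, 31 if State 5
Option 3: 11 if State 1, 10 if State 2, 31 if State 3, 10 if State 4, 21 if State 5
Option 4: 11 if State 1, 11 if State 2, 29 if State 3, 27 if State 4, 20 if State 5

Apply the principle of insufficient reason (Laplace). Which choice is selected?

Option 2

Row averages: Option 1=22.6, Option 2=26, Option 3=16.6, Option 4=19.6
Highest average = 26 → Option 2.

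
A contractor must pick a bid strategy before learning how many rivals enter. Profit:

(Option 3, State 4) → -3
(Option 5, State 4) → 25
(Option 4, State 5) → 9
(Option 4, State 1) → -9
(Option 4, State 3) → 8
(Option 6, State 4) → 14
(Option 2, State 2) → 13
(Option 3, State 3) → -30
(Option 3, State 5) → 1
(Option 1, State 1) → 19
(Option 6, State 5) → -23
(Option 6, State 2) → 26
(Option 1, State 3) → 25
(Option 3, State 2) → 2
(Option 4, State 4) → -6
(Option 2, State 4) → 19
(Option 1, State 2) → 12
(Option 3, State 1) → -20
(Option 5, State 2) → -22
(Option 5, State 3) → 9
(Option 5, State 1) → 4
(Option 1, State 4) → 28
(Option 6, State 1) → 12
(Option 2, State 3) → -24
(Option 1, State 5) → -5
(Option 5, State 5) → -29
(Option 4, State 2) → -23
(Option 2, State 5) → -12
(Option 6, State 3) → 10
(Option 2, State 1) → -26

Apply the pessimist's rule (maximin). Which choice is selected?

Option 1

Row minima: Option 1=-5, Option 2=-26, Option 3=-30, Option 4=-23, Option 5=-29, Option 6=-23
Best worst-case = -5 → Option 1.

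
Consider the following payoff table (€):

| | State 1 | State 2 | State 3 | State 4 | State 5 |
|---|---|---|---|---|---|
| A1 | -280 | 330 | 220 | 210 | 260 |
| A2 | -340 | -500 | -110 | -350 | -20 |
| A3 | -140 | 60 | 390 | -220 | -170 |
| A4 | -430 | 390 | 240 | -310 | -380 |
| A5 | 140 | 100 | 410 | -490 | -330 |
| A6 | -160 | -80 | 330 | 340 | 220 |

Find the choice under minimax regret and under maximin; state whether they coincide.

minimax regret → A1; maximin → A6 (disagree)

Column bests: State 1=140, State 2=390, State 3=410, State 4=340, State 5=260.
A1 regrets: 420, 60, 190, 130, 0 → max 420
A2 regrets: 480, 890, 520, 690, 280 → max 890
A3 regrets: 280, 330, 20, 560, 430 → max 560
A4 regrets: 570, 0, 170, 650, 640 → max 650
A5 regrets: 0, 290, 0, 830, 590 → max 830
A6 regrets: 300, 470, 80, 0, 40 → max 470
Smallest max regret = 420 → A1.
Row minima: A1=-280, A2=-500, A3=-220, A4=-430, A5=-490, A6=-160
Best worst-case = -160 → A6.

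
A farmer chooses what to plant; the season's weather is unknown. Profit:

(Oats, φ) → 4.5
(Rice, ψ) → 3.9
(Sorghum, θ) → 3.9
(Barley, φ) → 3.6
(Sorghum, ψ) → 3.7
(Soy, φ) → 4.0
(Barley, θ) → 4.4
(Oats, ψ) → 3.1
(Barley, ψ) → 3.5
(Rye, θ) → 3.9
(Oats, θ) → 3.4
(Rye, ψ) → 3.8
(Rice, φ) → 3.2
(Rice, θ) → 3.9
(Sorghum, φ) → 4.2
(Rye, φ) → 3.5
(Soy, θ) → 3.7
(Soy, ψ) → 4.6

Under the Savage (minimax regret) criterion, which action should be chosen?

Column bests: θ=4.4, φ=4.5, ψ=4.6.
Sorghum regrets: 0.5, 0.3, 0.9 → max 0.9
Rye regrets: 0.5, 1.0, 0.8 → max 1.0
Oats regrets: 1.0, 0.0, 1.5 → max 1.5
Soy regrets: 0.7, 0.5, 0.0 → max 0.7
Barley regrets: 0.0, 0.9, 1.1 → max 1.1
Rice regrets: 0.5, 1.3, 0.7 → max 1.3
Smallest max regret = 0.7 → Soy.

Soy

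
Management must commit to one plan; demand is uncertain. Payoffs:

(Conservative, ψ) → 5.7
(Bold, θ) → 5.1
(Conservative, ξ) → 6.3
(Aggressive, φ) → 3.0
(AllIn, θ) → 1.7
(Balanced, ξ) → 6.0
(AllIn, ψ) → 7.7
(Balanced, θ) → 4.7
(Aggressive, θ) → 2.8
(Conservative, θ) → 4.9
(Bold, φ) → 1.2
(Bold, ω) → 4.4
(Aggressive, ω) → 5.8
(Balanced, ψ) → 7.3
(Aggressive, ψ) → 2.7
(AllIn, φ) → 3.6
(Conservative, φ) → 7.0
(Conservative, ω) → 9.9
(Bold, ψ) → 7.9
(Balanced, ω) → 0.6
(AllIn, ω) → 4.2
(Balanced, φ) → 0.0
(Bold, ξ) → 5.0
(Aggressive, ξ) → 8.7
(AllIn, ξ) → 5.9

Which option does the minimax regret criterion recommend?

Conservative

Column bests: θ=5.1, φ=7.0, ψ=7.9, ω=9.9, ξ=8.7.
Conservative regrets: 0.2, 0.0, 2.2, 0.0, 2.4 → max 2.4
Balanced regrets: 0.4, 7.0, 0.6, 9.3, 2.7 → max 9.3
Aggressive regrets: 2.3, 4.0, 5.2, 4.1, 0.0 → max 5.2
Bold regrets: 0.0, 5.8, 0.0, 5.5, 3.7 → max 5.8
AllIn regrets: 3.4, 3.4, 0.2, 5.7, 2.8 → max 5.7
Smallest max regret = 2.4 → Conservative.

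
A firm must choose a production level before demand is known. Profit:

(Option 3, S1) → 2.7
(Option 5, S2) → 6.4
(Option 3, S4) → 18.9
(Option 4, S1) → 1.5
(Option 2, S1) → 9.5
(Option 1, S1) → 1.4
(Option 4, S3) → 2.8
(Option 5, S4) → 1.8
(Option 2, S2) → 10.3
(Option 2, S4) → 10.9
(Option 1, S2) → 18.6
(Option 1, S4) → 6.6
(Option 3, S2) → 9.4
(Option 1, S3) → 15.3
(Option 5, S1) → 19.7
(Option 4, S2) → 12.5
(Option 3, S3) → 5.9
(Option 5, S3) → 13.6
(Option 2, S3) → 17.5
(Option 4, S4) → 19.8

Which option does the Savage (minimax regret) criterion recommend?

Column bests: S1=19.7, S2=18.6, S3=17.5, S4=19.8.
Option 1 regrets: 18.3, 0.0, 2.2, 13.2 → max 18.3
Option 2 regrets: 10.2, 8.3, 0.0, 8.9 → max 10.2
Option 3 regrets: 17.0, 9.2, 11.6, 0.9 → max 17.0
Option 4 regrets: 18.2, 6.1, 14.7, 0.0 → max 18.2
Option 5 regrets: 0.0, 12.2, 3.9, 18.0 → max 18.0
Smallest max regret = 10.2 → Option 2.

Option 2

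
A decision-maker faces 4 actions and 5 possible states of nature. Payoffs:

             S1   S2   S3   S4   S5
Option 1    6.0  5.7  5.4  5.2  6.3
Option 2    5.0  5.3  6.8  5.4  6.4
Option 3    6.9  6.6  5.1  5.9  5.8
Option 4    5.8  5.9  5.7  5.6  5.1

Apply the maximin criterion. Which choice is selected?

Row minima: Option 1=5.2, Option 2=5.0, Option 3=5.1, Option 4=5.1
Best worst-case = 5.2 → Option 1.

Option 1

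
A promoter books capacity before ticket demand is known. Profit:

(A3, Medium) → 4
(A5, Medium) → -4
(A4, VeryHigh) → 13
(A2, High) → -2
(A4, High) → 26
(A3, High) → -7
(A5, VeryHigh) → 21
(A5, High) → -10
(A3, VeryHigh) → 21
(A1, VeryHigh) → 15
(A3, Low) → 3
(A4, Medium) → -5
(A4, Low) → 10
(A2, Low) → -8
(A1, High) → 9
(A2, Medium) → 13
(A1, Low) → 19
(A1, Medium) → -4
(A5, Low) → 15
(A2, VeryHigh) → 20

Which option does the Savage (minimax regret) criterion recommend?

A1

Column bests: Low=19, Medium=13, High=26, VeryHigh=21.
A1 regrets: 0, 17, 17, 6 → max 17
A2 regrets: 27, 0, 28, 1 → max 28
A3 regrets: 16, 9, 33, 0 → max 33
A4 regrets: 9, 18, 0, 8 → max 18
A5 regrets: 4, 17, 36, 0 → max 36
Smallest max regret = 17 → A1.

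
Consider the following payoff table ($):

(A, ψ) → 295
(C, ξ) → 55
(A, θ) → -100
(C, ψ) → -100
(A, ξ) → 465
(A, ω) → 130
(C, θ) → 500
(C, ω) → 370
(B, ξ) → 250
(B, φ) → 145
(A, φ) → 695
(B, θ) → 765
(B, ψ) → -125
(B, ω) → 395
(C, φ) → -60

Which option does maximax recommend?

Row maxima: A=695, B=765, C=500
Best best-case = 765 → B.

B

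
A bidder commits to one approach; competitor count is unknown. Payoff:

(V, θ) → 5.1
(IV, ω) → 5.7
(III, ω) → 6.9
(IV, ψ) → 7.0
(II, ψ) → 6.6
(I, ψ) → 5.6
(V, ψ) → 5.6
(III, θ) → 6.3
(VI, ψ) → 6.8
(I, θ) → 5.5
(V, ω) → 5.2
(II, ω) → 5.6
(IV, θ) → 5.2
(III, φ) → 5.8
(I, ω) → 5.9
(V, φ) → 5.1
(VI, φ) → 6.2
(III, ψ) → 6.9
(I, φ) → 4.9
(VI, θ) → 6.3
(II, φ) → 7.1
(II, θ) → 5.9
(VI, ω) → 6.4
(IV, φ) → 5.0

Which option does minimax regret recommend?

VI

Column bests: θ=6.3, φ=7.1, ψ=7.0, ω=6.9.
I regrets: 0.8, 2.2, 1.4, 1.0 → max 2.2
II regrets: 0.4, 0.0, 0.4, 1.3 → max 1.3
III regrets: 0.0, 1.3, 0.1, 0.0 → max 1.3
IV regrets: 1.1, 2.1, 0.0, 1.2 → max 2.1
V regrets: 1.2, 2.0, 1.4, 1.7 → max 2.0
VI regrets: 0.0, 0.9, 0.2, 0.5 → max 0.9
Smallest max regret = 0.9 → VI.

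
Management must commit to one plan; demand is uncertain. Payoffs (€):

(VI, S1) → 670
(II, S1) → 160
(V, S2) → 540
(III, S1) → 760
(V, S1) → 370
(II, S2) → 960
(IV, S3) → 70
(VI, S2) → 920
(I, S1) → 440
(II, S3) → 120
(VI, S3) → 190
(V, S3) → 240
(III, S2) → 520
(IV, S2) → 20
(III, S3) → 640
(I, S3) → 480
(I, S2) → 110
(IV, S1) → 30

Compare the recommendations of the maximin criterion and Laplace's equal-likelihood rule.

maximin → III; laplace → III (agree)

Row minima: I=110, II=120, III=520, IV=20, V=240, VI=190
Best worst-case = 520 → III.
Row averages: I=1030/3, II=1240/3, III=640, IV=40, V=1150/3, VI=1780/3
Highest average = 640 → III.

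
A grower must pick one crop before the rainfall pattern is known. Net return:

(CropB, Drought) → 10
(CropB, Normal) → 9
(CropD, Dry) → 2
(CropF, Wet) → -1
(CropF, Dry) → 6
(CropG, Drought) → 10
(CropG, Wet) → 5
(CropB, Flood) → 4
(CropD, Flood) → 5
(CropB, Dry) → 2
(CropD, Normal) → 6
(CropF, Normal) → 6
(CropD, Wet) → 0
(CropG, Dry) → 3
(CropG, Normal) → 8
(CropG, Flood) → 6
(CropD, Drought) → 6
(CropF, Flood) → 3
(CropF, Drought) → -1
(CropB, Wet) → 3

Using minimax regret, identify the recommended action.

Column bests: Drought=10, Dry=6, Normal=9, Wet=5, Flood=6.
CropG regrets: 0, 3, 1, 0, 0 → max 3
CropD regrets: 4, 4, 3, 5, 1 → max 5
CropB regrets: 0, 4, 0, 2, 2 → max 4
CropF regrets: 11, 0, 3, 6, 3 → max 11
Smallest max regret = 3 → CropG.

CropG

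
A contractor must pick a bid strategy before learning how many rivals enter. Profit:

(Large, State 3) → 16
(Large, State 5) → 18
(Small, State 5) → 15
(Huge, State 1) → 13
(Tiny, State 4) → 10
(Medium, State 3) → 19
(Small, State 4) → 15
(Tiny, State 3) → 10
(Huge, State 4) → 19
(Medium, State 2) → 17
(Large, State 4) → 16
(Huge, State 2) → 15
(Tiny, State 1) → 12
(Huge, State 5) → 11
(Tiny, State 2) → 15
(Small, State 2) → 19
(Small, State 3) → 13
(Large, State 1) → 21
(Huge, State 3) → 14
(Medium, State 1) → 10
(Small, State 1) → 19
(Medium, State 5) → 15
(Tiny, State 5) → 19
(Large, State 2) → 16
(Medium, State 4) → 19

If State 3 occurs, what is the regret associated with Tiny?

9

Best payoff under State 3 is 19.
Regret = 19 − 10 = 9.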